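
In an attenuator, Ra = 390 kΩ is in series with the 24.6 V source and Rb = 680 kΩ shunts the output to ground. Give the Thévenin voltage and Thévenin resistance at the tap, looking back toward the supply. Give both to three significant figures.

V_th = 15.6 V, R_th = 248 kΩ

V_th is the open-circuit tap voltage: 24.6 × 680/(390 + 680) = 15.6 V.
With the supply zeroed, Ra and Rb appear in parallel from the tap: R_th = Ra‖Rb = (390 × 680)/1070 = 248 kΩ.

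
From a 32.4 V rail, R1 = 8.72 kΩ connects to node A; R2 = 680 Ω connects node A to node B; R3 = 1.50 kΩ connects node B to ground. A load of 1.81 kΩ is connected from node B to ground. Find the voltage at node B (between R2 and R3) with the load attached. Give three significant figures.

At node B, R3 is in parallel with the load: R3‖R_L = 820.2 Ω.
Below node A the resistance is R2 + (R3‖R_L) = 1500 Ω, so V_A = 32.4 × 1500/10220 = 4.756 V.
Then V_B = V_A × (R3‖R_L)/(R2 + R3‖R_L) = 4.756 × 820.2/1500 = 2.60 V.

V ≈ 2.60 V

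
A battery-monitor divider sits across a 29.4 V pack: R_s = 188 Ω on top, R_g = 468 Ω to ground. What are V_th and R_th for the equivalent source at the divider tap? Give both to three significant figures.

V_th = 21.0 V, R_th = 134 Ω

V_th is the open-circuit tap voltage: 29.4 × 468/(188 + 468) = 21.0 V.
With the supply zeroed, R_s and R_g appear in parallel from the tap: R_th = R_s‖R_g = (188 × 468)/656.0 = 134 Ω.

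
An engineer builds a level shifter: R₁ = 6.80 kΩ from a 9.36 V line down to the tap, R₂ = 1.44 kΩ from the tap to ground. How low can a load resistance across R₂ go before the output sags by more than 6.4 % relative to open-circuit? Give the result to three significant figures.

R_L(min) ≈ 17.4 kΩ

Output resistance R_th = R₁‖R₂ = (6.80 × 1.44)/8.240 = 1.188 kΩ.
The fractional drop is R_th/(R_th + R_L); requiring this ≤ 0.0640 gives R_L ≥ R_th(1/0.0640 − 1) = 1.188 × 14.62 = 17.4 kΩ.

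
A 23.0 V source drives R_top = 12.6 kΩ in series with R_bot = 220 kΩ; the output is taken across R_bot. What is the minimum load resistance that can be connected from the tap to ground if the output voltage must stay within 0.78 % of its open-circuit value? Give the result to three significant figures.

R_L(min) ≈ 1.52 MΩ

Output resistance R_th = R_top‖R_bot = (12.6 × 220)/232.6 = 11.92 kΩ.
The fractional drop is R_th/(R_th + R_L); requiring this ≤ 0.00780 gives R_L ≥ R_th(1/0.00780 − 1) = 11.92 × 127.2 = 1.52 MΩ.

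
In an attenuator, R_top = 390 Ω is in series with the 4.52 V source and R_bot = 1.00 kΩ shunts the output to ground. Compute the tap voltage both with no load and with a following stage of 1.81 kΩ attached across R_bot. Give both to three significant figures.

Unloaded: 3.25 V; loaded: 2.82 V

Open-circuit: V = 4.52 × 1000/(390 + 1000) = 3.25 V.
With the load, R_bot becomes R_bot‖R_L = 644.1 Ω, so V = 4.52 × 644.1/1034 = 2.82 V.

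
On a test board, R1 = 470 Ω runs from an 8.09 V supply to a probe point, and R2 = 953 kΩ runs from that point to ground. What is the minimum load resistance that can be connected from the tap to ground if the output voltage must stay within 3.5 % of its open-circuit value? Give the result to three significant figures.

Output resistance R_th = R1‖R2 = (470 × 953000)/953500 = 469.8 Ω.
The fractional drop is R_th/(R_th + R_L); requiring this ≤ 0.0350 gives R_L ≥ R_th(1/0.0350 − 1) = 469.8 × 27.57 = 13.0 kΩ.

R_L(min) ≈ 13.0 kΩ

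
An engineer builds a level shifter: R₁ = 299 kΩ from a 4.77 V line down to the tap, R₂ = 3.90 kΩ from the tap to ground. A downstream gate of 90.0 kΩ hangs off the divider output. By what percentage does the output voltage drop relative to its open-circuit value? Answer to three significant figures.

4.10 %

The divider's output (Thévenin) resistance is R₁‖R₂ = 3.850 kΩ.
Fractional drop under load = R_th/(R_th + R_L) = 3.850 / (3.850 + 90.0) = 0.04102.
So the output falls by 4.10 %.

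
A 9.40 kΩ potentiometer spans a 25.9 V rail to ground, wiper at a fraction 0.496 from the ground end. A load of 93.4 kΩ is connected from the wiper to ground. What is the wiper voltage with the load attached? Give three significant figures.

The wiper splits the pot into (1−α)R = 4.738 kΩ above and αR = 4.662 kΩ below.
Lower section ‖ load = 4.441 kΩ.
V_wiper = 25.9 × 4.441/(4.738 + 4.441) = 12.5 V.

V ≈ 12.5 V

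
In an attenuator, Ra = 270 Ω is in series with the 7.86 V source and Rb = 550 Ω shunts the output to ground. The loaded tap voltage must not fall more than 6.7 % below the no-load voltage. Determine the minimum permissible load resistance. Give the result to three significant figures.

R_L(min) ≈ 2.52 kΩ

Output resistance R_th = Ra‖Rb = (270 × 550)/820.0 = 181.1 Ω.
The fractional drop is R_th/(R_th + R_L); requiring this ≤ 0.0670 gives R_L ≥ R_th(1/0.0670 − 1) = 181.1 × 13.93 = 2.52 kΩ.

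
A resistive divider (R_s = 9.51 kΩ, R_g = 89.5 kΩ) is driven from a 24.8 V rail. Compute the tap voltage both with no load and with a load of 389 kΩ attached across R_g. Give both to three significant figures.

Open-circuit: V = 24.8 × 89.5/(9.51 + 89.5) = 22.4 V.
With the load, R_g becomes R_g‖R_L = 72.76 kΩ, so V = 24.8 × 72.76/82.27 = 21.9 V.

Unloaded: 22.4 V; loaded: 21.9 V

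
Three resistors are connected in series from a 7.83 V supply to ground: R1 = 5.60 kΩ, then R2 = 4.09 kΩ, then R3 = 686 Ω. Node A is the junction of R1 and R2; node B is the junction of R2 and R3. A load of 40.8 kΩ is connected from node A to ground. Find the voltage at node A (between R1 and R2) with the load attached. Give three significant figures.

V ≈ 3.39 V

Below node A the series string R2+R3 = 4776 Ω sits in parallel with the 40800 Ω load: 4276 Ω.
V_A = 7.83 × 4276/(5600 + 4276) = 3.39 V.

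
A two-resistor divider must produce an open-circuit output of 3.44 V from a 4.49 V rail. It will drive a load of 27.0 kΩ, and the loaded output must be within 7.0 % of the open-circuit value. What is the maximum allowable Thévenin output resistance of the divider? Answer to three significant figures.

R_th ≤ 2.03 kΩ

Loading drop = R_th/(R_th + R_L) ≤ 0.0700, so R_th ≤ R_L · ε/(1−ε) = 27.0 kΩ × 0.0700/0.9300 = 2.03 kΩ.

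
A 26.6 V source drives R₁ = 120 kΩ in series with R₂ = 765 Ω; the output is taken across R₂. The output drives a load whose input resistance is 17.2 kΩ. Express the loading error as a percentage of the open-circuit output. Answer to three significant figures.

The divider's output (Thévenin) resistance is R₁‖R₂ = 760.2 Ω.
Fractional drop under load = R_th/(R_th + R_L) = 760.2 / (760.2 + 17200) = 0.04232.
So the output falls by 4.23 %.

4.23 %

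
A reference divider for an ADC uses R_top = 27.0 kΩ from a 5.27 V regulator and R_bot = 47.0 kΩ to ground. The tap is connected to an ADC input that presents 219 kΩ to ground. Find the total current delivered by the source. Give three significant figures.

R_bot‖R_L = 38.70 kΩ, so the source sees R_top + R_bot‖R_L = 65.70 kΩ.
I = 5.27 V / 65.70 kΩ = 0.0802 mA.

I ≈ 0.0802 mA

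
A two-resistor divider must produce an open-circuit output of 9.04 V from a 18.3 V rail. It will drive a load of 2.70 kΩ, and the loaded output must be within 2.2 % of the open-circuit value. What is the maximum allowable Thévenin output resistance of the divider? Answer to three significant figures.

Loading drop = R_th/(R_th + R_L) ≤ 0.0220, so R_th ≤ R_L · ε/(1−ε) = 2.70 kΩ × 0.0220/0.9780 = 60.7 Ω.

R_th ≤ 60.7 Ω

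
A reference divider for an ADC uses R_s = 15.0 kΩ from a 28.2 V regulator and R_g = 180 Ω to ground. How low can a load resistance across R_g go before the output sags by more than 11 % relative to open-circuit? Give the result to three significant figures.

Output resistance R_th = R_s‖R_g = (15000 × 180)/15180 = 177.9 Ω.
The fractional drop is R_th/(R_th + R_L); requiring this ≤ 0.110 gives R_L ≥ R_th(1/0.110 − 1) = 177.9 × 8.091 = 1.44 kΩ.

R_L(min) ≈ 1.44 kΩ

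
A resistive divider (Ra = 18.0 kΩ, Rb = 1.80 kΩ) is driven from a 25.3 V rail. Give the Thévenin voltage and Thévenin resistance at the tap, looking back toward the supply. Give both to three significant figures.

V_th = 2.30 V, R_th = 1.64 kΩ

V_th is the open-circuit tap voltage: 25.3 × 1.80/(18.0 + 1.80) = 2.30 V.
With the supply zeroed, Ra and Rb appear in parallel from the tap: R_th = Ra‖Rb = (18.0 × 1.80)/19.80 = 1.64 kΩ.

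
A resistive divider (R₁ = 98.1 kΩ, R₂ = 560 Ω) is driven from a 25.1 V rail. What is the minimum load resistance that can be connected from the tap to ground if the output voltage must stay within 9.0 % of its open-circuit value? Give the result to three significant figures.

R_L(min) ≈ 5.63 kΩ

Output resistance R_th = R₁‖R₂ = (98100 × 560)/98660 = 556.8 Ω.
The fractional drop is R_th/(R_th + R_L); requiring this ≤ 0.0900 gives R_L ≥ R_th(1/0.0900 − 1) = 556.8 × 10.11 = 5.63 kΩ.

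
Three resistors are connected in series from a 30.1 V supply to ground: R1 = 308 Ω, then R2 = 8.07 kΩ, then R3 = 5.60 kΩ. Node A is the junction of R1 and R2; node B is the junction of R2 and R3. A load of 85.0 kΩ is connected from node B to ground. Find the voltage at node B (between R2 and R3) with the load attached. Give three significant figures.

At node B, R3 is in parallel with the load: R3‖R_L = 5254 Ω.
Below node A the resistance is R2 + (R3‖R_L) = 13320 Ω, so V_A = 30.1 × 13320/13630 = 29.42 V.
Then V_B = V_A × (R3‖R_L)/(R2 + R3‖R_L) = 29.42 × 5254/13320 = 11.6 V.

V ≈ 11.6 V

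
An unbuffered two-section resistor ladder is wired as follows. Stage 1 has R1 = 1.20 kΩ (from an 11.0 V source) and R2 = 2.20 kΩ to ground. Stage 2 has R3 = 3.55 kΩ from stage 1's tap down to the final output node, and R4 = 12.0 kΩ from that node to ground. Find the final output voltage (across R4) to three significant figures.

V_out ≈ 5.23 V

Stage 2 presents R3+R4 = 15.55 kΩ as a load on stage 1's tap.
Stage 1's lower leg becomes R2‖(R3+R4) = 1.927 kΩ, so V_mid = 11.0 × 1.927/3.127 = 6.779 V.
Stage 2 is itself unloaded: V_out = V_mid × R4/(R3+R4) = 6.779 × 12.0/15.55 = 5.23 V.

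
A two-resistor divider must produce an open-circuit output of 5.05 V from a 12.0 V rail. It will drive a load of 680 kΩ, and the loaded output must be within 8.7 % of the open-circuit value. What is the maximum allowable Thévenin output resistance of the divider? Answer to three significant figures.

Loading drop = R_th/(R_th + R_L) ≤ 0.0870, so R_th ≤ R_L · ε/(1−ε) = 680 kΩ × 0.0870/0.9130 = 64.8 kΩ.
(Any R1, R2 with R2/(R1+R2) = 0.421 and R1‖R2 ≤ 64.8 kΩ will meet the spec.)

R_th ≤ 64.8 kΩ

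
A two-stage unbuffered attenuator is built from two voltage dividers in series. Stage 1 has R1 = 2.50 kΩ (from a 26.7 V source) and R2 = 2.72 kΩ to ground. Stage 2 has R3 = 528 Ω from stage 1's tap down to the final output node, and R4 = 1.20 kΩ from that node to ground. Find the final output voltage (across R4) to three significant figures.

Stage 2 presents R3+R4 = 1728 Ω as a load on stage 1's tap.
Stage 1's lower leg becomes R2‖(R3+R4) = 1057 Ω, so V_mid = 26.7 × 1057/3557 = 7.933 V.
Stage 2 is itself unloaded: V_out = V_mid × R4/(R3+R4) = 7.933 × 1200/1728 = 5.51 V.

V_out ≈ 5.51 V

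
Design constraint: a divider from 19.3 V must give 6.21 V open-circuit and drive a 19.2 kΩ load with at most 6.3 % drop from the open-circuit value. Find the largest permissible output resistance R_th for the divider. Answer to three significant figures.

R_th ≤ 1.29 kΩ

Loading drop = R_th/(R_th + R_L) ≤ 0.0630, so R_th ≤ R_L · ε/(1−ε) = 19.2 kΩ × 0.0630/0.9370 = 1.29 kΩ.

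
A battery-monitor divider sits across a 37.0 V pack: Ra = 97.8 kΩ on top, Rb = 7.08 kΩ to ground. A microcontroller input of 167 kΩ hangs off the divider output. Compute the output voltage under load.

The load sits in parallel with Rb: Rb‖R_L = (7.08 × 167) / (7.08 + 167) = 6.792 kΩ.
V_out = 37.0 × 6.792 / (97.8 + 6.792) = 37.0 × 6.792/104.6 = 2.40 V.
(Unloaded it would have been 2.50 V.)

V_out ≈ 2.40 V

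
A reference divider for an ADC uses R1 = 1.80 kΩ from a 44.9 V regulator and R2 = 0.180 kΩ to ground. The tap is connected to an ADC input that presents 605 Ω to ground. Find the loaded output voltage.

V_out ≈ 3.21 V

The load sits in parallel with R2: R2‖R_L = (180 × 605) / (180 + 605) = 138.7 Ω.
V_out = 44.9 × 138.7 / (1800 + 138.7) = 44.9 × 138.7/1939 = 3.21 V.
(Unloaded it would have been 4.08 V.)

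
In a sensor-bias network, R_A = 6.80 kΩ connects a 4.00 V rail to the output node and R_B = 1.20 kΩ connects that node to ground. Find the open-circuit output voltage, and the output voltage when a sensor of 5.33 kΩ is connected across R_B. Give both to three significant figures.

Open-circuit: V = 4.00 × 1.20/(6.80 + 1.20) = 0.600 V.
With the load, R_B becomes R_B‖R_L = 0.9795 kΩ, so V = 4.00 × 0.9795/7.779 = 0.504 V.

Unloaded: 0.600 V; loaded: 0.504 V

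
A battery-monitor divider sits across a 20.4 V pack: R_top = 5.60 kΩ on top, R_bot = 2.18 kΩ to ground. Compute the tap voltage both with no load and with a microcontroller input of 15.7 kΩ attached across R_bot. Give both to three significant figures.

Unloaded: 5.72 V; loaded: 5.20 V

Open-circuit: V = 20.4 × 2.18/(5.60 + 2.18) = 5.72 V.
With the load, R_bot becomes R_bot‖R_L = 1.914 kΩ, so V = 20.4 × 1.914/7.514 = 5.20 V.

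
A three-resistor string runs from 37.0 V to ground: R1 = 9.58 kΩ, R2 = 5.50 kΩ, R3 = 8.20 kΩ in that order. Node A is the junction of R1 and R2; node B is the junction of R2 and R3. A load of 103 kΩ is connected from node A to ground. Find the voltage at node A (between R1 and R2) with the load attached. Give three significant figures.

V ≈ 20.6 V

Below node A the series string R2+R3 = 13.70 kΩ sits in parallel with the 103 kΩ load: 12.09 kΩ.
V_A = 37.0 × 12.09/(9.58 + 12.09) = 20.6 V.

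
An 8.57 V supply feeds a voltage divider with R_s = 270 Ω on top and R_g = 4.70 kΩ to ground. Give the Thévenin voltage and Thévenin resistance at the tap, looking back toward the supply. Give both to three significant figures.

V_th = 8.10 V, R_th = 255 Ω

V_th is the open-circuit tap voltage: 8.57 × 4700/(270 + 4700) = 8.10 V.
With the supply zeroed, R_s and R_g appear in parallel from the tap: R_th = R_s‖R_g = (270 × 4700)/4970 = 255 Ω.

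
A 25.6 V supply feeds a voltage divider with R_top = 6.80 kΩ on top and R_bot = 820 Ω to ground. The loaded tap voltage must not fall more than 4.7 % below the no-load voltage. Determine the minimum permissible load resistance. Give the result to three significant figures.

R_L(min) ≈ 14.8 kΩ

Output resistance R_th = R_top‖R_bot = (6800 × 820)/7620 = 731.8 Ω.
The fractional drop is R_th/(R_th + R_L); requiring this ≤ 0.0470 gives R_L ≥ R_th(1/0.0470 − 1) = 731.8 × 20.28 = 14.8 kΩ.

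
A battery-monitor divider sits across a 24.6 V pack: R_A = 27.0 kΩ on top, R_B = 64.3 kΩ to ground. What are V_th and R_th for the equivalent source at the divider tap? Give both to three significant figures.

V_th is the open-circuit tap voltage: 24.6 × 64.3/(27.0 + 64.3) = 17.3 V.
With the supply zeroed, R_A and R_B appear in parallel from the tap: R_th = R_A‖R_B = (27.0 × 64.3)/91.30 = 19.0 kΩ.

V_th = 17.3 V, R_th = 19.0 kΩ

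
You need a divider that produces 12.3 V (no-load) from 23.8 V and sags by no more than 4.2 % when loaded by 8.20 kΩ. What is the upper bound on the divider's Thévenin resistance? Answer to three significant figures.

Loading drop = R_th/(R_th + R_L) ≤ 0.0420, so R_th ≤ R_L · ε/(1−ε) = 8.20 kΩ × 0.0420/0.9580 = 359 Ω.
(Any R1, R2 with R2/(R1+R2) = 0.517 and R1‖R2 ≤ 359 Ω will meet the spec.)

R_th ≤ 359 Ω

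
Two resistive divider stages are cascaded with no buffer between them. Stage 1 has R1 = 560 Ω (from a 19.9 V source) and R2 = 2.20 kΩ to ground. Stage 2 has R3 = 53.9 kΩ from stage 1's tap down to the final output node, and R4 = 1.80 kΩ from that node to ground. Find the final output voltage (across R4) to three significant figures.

Stage 2 presents R3+R4 = 55700 Ω as a load on stage 1's tap.
Stage 1's lower leg becomes R2‖(R3+R4) = 2116 Ω, so V_mid = 19.9 × 2116/2676 = 15.74 V.
Stage 2 is itself unloaded: V_out = V_mid × R4/(R3+R4) = 15.74 × 1800/55700 = 0.509 V.

V_out ≈ 0.509 V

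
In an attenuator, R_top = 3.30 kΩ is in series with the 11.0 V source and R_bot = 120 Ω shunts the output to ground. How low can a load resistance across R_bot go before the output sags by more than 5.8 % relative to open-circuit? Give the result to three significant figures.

R_L(min) ≈ 1.88 kΩ

Output resistance R_th = R_top‖R_bot = (3300 × 120)/3420 = 115.8 Ω.
The fractional drop is R_th/(R_th + R_L); requiring this ≤ 0.0580 gives R_L ≥ R_th(1/0.0580 − 1) = 115.8 × 16.24 = 1.88 kΩ.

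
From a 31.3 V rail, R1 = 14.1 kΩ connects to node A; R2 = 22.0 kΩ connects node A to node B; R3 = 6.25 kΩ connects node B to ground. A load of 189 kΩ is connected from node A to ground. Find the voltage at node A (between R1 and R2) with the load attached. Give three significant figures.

V ≈ 19.9 V

Below node A the series string R2+R3 = 28.25 kΩ sits in parallel with the 189 kΩ load: 24.58 kΩ.
V_A = 31.3 × 24.58/(14.1 + 24.58) = 19.9 V.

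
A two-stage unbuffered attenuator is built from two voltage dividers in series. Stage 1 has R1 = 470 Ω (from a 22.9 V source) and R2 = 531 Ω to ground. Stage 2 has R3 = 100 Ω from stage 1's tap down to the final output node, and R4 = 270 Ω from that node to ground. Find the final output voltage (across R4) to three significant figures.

V_out ≈ 5.30 V

Stage 2 presents R3+R4 = 370.0 Ω as a load on stage 1's tap.
Stage 1's lower leg becomes R2‖(R3+R4) = 218.1 Ω, so V_mid = 22.9 × 218.1/688.1 = 7.257 V.
Stage 2 is itself unloaded: V_out = V_mid × R4/(R3+R4) = 7.257 × 270/370.0 = 5.30 V.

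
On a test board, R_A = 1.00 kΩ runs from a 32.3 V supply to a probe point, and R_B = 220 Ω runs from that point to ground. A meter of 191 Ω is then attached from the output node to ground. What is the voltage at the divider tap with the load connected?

V_out ≈ 3.00 V

The load sits in parallel with R_B: R_B‖R_L = (220 × 191) / (220 + 191) = 102.2 Ω.
V_out = 32.3 × 102.2 / (1000 + 102.2) = 32.3 × 102.2/1102 = 3.00 V.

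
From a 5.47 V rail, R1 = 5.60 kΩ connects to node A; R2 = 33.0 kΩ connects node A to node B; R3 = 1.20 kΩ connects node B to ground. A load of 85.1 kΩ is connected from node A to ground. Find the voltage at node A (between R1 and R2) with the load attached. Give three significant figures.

V ≈ 4.45 V

Below node A the series string R2+R3 = 34.20 kΩ sits in parallel with the 85.1 kΩ load: 24.40 kΩ.
V_A = 5.47 × 24.40/(5.60 + 24.40) = 4.45 V.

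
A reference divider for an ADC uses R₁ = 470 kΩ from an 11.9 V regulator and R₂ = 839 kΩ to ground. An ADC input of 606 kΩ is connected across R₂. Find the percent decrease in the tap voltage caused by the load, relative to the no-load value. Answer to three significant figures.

33.2 %

Unloaded V = 11.9 × 839/1309 = 7.627 V.
Loaded: R₂‖R_L = 351.9 kΩ, giving V = 11.9 × 351.9/821.9 = 5.095 V.
Drop = (7.627 − 5.095) / 7.627 = 33.2 %.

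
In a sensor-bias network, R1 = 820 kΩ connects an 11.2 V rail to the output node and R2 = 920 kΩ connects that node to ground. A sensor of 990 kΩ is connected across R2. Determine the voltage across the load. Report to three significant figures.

V_out ≈ 4.12 V

The load sits in parallel with R2: R2‖R_L = (920 × 990) / (920 + 990) = 476.9 kΩ.
V_out = 11.2 × 476.9 / (820 + 476.9) = 11.2 × 476.9/1297 = 4.12 V.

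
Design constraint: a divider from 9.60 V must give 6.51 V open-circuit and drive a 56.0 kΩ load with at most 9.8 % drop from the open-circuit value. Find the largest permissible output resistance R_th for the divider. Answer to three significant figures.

Loading drop = R_th/(R_th + R_L) ≤ 0.0980, so R_th ≤ R_L · ε/(1−ε) = 56.0 kΩ × 0.0980/0.9020 = 6.08 kΩ.
(Any R1, R2 with R2/(R1+R2) = 0.678 and R1‖R2 ≤ 6.08 kΩ will meet the spec.)

R_th ≤ 6.08 kΩ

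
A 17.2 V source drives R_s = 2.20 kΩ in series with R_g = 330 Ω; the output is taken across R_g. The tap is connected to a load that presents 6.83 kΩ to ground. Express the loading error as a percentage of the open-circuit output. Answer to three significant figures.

4.03 %

The divider's output (Thévenin) resistance is R_s‖R_g = 287.0 Ω.
Fractional drop under load = R_th/(R_th + R_L) = 287.0 / (287.0 + 6830) = 0.04032.
So the output falls by 4.03 %.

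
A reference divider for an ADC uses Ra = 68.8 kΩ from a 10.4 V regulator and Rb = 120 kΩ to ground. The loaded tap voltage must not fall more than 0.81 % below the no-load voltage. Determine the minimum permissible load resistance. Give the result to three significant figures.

Output resistance R_th = Ra‖Rb = (68.8 × 120)/188.8 = 43.73 kΩ.
The fractional drop is R_th/(R_th + R_L); requiring this ≤ 0.00810 gives R_L ≥ R_th(1/0.00810 − 1) = 43.73 × 122.5 = 5.35 MΩ.

R_L(min) ≈ 5.35 MΩ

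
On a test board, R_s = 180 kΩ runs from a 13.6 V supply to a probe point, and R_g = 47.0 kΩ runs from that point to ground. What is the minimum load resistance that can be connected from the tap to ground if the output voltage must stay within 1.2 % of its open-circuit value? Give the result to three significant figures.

Output resistance R_th = R_s‖R_g = (180 × 47.0)/227.0 = 37.27 kΩ.
The fractional drop is R_th/(R_th + R_L); requiring this ≤ 0.0120 gives R_L ≥ R_th(1/0.0120 − 1) = 37.27 × 82.33 = 3.07 MΩ.

R_L(min) ≈ 3.07 MΩ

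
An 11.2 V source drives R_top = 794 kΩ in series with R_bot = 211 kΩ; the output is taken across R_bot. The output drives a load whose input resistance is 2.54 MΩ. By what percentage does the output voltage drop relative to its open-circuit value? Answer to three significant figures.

6.16 %

The divider's output (Thévenin) resistance is R_top‖R_bot = 166.7 kΩ.
Fractional drop under load = R_th/(R_th + R_L) = 166.7 / (166.7 + 2540) = 0.06159.
So the output falls by 6.16 %.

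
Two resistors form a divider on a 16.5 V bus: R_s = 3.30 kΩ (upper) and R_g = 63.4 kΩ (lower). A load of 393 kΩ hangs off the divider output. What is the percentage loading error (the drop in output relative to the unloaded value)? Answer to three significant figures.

0.792 %

The divider's output (Thévenin) resistance is R_s‖R_g = 3.137 kΩ.
Fractional drop under load = R_th/(R_th + R_L) = 3.137 / (3.137 + 393) = 0.007918.
So the output falls by 0.792 %.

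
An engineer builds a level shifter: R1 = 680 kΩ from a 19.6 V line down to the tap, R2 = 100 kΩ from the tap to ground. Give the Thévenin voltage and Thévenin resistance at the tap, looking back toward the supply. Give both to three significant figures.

V_th is the open-circuit tap voltage: 19.6 × 100/(680 + 100) = 2.51 V.
With the supply zeroed, R1 and R2 appear in parallel from the tap: R_th = R1‖R2 = (680 × 100)/780.0 = 87.2 kΩ.

V_th = 2.51 V, R_th = 87.2 kΩ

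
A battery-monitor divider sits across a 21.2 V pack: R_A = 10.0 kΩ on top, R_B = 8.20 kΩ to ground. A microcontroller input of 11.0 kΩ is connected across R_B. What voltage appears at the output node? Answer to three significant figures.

The load sits in parallel with R_B: R_B‖R_L = (8.20 × 11.0) / (8.20 + 11.0) = 4.698 kΩ.
V_out = 21.2 × 4.698 / (10.0 + 4.698) = 21.2 × 4.698/14.70 = 6.78 V.
(Unloaded it would have been 9.55 V.)

V_out ≈ 6.78 V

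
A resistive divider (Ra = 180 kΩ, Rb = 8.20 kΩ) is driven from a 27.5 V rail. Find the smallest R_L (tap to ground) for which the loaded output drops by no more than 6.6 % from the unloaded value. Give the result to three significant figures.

Output resistance R_th = Ra‖Rb = (180 × 8.20)/188.2 = 7.843 kΩ.
The fractional drop is R_th/(R_th + R_L); requiring this ≤ 0.0660 gives R_L ≥ R_th(1/0.0660 − 1) = 7.843 × 14.15 = 111 kΩ.

R_L(min) ≈ 111 kΩ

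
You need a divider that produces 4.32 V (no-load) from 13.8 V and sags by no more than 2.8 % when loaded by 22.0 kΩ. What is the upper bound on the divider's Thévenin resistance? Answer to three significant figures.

R_th ≤ 634 Ω

Loading drop = R_th/(R_th + R_L) ≤ 0.0280, so R_th ≤ R_L · ε/(1−ε) = 22.0 kΩ × 0.0280/0.9720 = 634 Ω.
(Any R1, R2 with R2/(R1+R2) = 0.313 and R1‖R2 ≤ 634 Ω will meet the spec.)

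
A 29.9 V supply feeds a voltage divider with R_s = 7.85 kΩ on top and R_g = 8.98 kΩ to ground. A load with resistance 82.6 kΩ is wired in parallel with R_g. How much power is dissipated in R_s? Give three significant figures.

Total resistance from the source is R_s + (R_g‖R_L) = 15.95 kΩ, so I = 29.9/15.95 kΩ = 1.875 mA.
P = I²·R_s = (1.875 mA)² × 7.85 kΩ = 27.6 mW.

P ≈ 27.6 mW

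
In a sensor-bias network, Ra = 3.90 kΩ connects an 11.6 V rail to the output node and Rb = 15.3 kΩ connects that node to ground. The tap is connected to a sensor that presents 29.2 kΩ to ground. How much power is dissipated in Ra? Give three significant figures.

Total resistance from the source is Ra + (Rb‖R_L) = 13.94 kΩ, so I = 11.6/13.94 kΩ = 0.8322 mA.
P = I²·Ra = (0.8322 mA)² × 3.90 kΩ = 2.70 mW.

P ≈ 2.70 mW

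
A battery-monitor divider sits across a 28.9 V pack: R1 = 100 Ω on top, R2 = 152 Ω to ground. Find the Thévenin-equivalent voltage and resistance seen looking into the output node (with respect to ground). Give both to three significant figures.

V_th is the open-circuit tap voltage: 28.9 × 152/(100 + 152) = 17.4 V.
With the supply zeroed, R1 and R2 appear in parallel from the tap: R_th = R1‖R2 = (100 × 152)/252.0 = 60.3 Ω.

V_th = 17.4 V, R_th = 60.3 Ω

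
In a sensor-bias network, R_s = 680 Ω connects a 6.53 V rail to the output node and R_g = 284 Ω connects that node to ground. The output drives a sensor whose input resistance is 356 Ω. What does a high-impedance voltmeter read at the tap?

V_out ≈ 1.23 V

The load sits in parallel with R_g: R_g‖R_L = (284 × 356) / (284 + 356) = 158.0 Ω.
V_out = 6.53 × 158.0 / (680 + 158.0) = 6.53 × 158.0/838.0 = 1.23 V.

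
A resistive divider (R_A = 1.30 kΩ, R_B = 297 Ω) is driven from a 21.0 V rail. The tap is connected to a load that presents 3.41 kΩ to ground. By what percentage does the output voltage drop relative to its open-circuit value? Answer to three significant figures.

The divider's output (Thévenin) resistance is R_A‖R_B = 241.8 Ω.
Fractional drop under load = R_th/(R_th + R_L) = 241.8 / (241.8 + 3410) = 0.06621.
So the output falls by 6.62 %.

6.62 %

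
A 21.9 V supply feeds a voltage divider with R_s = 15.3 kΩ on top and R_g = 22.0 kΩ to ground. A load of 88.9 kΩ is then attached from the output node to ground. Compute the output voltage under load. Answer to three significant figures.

V_out ≈ 11.7 V

The load sits in parallel with R_g: R_g‖R_L = (22.0 × 88.9) / (22.0 + 88.9) = 17.64 kΩ.
V_out = 21.9 × 17.64 / (15.3 + 17.64) = 21.9 × 17.64/32.94 = 11.7 V.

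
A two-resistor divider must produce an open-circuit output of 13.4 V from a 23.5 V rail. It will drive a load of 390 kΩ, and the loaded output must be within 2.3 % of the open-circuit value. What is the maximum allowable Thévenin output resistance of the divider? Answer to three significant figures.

R_th ≤ 9.18 kΩ

Loading drop = R_th/(R_th + R_L) ≤ 0.0230, so R_th ≤ R_L · ε/(1−ε) = 390 kΩ × 0.0230/0.9770 = 9.18 kΩ.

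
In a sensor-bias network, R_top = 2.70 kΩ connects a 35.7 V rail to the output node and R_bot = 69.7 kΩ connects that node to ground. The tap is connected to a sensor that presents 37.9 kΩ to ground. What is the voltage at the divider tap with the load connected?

V_out ≈ 32.2 V

The load sits in parallel with R_bot: R_bot‖R_L = (69.7 × 37.9) / (69.7 + 37.9) = 24.55 kΩ.
V_out = 35.7 × 24.55 / (2.70 + 24.55) = 35.7 × 24.55/27.25 = 32.2 V.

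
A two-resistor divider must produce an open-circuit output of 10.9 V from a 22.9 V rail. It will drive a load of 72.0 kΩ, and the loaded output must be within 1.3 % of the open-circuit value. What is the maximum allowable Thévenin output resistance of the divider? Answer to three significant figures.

Loading drop = R_th/(R_th + R_L) ≤ 0.0130, so R_th ≤ R_L · ε/(1−ε) = 72.0 kΩ × 0.0130/0.9870 = 948 Ω.
(Any R1, R2 with R2/(R1+R2) = 0.476 and R1‖R2 ≤ 948 Ω will meet the spec.)

R_th ≤ 948 Ω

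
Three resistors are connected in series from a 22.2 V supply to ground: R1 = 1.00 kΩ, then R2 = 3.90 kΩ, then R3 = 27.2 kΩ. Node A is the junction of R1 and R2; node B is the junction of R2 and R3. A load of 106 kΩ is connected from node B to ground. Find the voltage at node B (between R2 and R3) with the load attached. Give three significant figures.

At node B, R3 is in parallel with the load: R3‖R_L = 21.65 kΩ.
Below node A the resistance is R2 + (R3‖R_L) = 25.55 kΩ, so V_A = 22.2 × 25.55/26.55 = 21.36 V.
Then V_B = V_A × (R3‖R_L)/(R2 + R3‖R_L) = 21.36 × 21.65/25.55 = 18.1 V.

V ≈ 18.1 V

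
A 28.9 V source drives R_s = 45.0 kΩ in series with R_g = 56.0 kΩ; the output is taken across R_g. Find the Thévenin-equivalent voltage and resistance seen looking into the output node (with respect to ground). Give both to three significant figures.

V_th is the open-circuit tap voltage: 28.9 × 56.0/(45.0 + 56.0) = 16.0 V.
With the supply zeroed, R_s and R_g appear in parallel from the tap: R_th = R_s‖R_g = (45.0 × 56.0)/101.0 = 25.0 kΩ.

V_th = 16.0 V, R_th = 25.0 kΩ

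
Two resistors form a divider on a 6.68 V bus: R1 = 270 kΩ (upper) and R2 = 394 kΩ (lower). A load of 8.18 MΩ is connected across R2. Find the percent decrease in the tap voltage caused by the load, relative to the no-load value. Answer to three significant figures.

The divider's output (Thévenin) resistance is R1‖R2 = 160.2 kΩ.
Fractional drop under load = R_th/(R_th + R_L) = 160.2 / (160.2 + 8180) = 0.01921.
So the output falls by 1.92 %.

1.92 %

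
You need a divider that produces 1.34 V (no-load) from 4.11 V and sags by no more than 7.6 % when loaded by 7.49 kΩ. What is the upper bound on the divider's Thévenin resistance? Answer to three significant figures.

Loading drop = R_th/(R_th + R_L) ≤ 0.0760, so R_th ≤ R_L · ε/(1−ε) = 7.49 kΩ × 0.0760/0.9240 = 616 Ω.
(Any R1, R2 with R2/(R1+R2) = 0.326 and R1‖R2 ≤ 616 Ω will meet the spec.)

R_th ≤ 616 Ω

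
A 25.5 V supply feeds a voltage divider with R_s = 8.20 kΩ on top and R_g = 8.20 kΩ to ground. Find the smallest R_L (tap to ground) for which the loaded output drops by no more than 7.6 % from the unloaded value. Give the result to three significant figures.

R_L(min) ≈ 49.8 kΩ

Output resistance R_th = R_s‖R_g = (8.20 × 8.20)/16.40 = 4.100 kΩ.
The fractional drop is R_th/(R_th + R_L); requiring this ≤ 0.0760 gives R_L ≥ R_th(1/0.0760 − 1) = 4.100 × 12.16 = 49.8 kΩ.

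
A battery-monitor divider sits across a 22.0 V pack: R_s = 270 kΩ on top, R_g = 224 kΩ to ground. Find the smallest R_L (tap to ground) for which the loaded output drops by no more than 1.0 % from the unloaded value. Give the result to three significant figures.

R_L(min) ≈ 12.1 MΩ

Output resistance R_th = R_s‖R_g = (270 × 224)/494.0 = 122.4 kΩ.
The fractional drop is R_th/(R_th + R_L); requiring this ≤ 0.0100 gives R_L ≥ R_th(1/0.0100 − 1) = 122.4 × 99.00 = 12.1 MΩ.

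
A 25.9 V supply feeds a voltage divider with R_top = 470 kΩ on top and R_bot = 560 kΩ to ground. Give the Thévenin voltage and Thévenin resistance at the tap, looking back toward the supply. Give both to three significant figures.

V_th is the open-circuit tap voltage: 25.9 × 560/(470 + 560) = 14.1 V.
With the supply zeroed, R_top and R_bot appear in parallel from the tap: R_th = R_top‖R_bot = (470 × 560)/1030 = 256 kΩ.

V_th = 14.1 V, R_th = 256 kΩ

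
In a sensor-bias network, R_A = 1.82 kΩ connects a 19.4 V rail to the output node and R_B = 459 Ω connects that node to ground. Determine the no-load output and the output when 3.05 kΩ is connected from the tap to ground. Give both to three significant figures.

Open-circuit: V = 19.4 × 459/(1820 + 459) = 3.91 V.
With the load, R_B becomes R_B‖R_L = 399.0 Ω, so V = 19.4 × 399.0/2219 = 3.49 V.

Unloaded: 3.91 V; loaded: 3.49 V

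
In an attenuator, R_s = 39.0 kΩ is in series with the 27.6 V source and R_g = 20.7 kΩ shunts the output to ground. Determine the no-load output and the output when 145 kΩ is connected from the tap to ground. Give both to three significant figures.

Unloaded: 9.57 V; loaded: 8.75 V

Open-circuit: V = 27.6 × 20.7/(39.0 + 20.7) = 9.57 V.
With the load, R_g becomes R_g‖R_L = 18.11 kΩ, so V = 27.6 × 18.11/57.11 = 8.75 V.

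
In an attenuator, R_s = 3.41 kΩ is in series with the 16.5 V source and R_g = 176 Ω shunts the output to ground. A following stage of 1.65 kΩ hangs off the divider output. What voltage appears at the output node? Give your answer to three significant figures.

The load sits in parallel with R_g: R_g‖R_L = (176 × 1650) / (176 + 1650) = 159.0 Ω.
V_out = 16.5 × 159.0 / (3410 + 159.0) = 16.5 × 159.0/3569 = 0.735 V.

V_out ≈ 0.735 V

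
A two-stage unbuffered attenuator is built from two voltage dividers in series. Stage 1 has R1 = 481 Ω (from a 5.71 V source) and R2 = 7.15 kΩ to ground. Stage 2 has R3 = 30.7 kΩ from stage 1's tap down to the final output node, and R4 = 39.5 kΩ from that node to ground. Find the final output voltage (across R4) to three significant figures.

Stage 2 presents R3+R4 = 70200 Ω as a load on stage 1's tap.
Stage 1's lower leg becomes R2‖(R3+R4) = 6489 Ω, so V_mid = 5.71 × 6489/6970 = 5.316 V.
Stage 2 is itself unloaded: V_out = V_mid × R4/(R3+R4) = 5.316 × 39500/70200 = 2.99 V.

V_out ≈ 2.99 V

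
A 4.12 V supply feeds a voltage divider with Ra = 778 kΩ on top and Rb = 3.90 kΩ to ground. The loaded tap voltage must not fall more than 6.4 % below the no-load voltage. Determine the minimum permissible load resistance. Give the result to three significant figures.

Output resistance R_th = Ra‖Rb = (778 × 3.90)/781.9 = 3.881 kΩ.
The fractional drop is R_th/(R_th + R_L); requiring this ≤ 0.0640 gives R_L ≥ R_th(1/0.0640 − 1) = 3.881 × 14.62 = 56.8 kΩ.

R_L(min) ≈ 56.8 kΩ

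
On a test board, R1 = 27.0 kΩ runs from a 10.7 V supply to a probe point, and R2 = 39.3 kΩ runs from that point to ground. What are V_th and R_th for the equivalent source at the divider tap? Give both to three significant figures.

V_th is the open-circuit tap voltage: 10.7 × 39.3/(27.0 + 39.3) = 6.34 V.
With the supply zeroed, R1 and R2 appear in parallel from the tap: R_th = R1‖R2 = (27.0 × 39.3)/66.30 = 16.0 kΩ.

V_th = 6.34 V, R_th = 16.0 kΩ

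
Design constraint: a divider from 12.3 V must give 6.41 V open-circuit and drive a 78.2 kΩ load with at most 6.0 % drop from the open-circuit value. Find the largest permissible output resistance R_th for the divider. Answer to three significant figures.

Loading drop = R_th/(R_th + R_L) ≤ 0.0600, so R_th ≤ R_L · ε/(1−ε) = 78.2 kΩ × 0.0600/0.9400 = 4.99 kΩ.

R_th ≤ 4.99 kΩ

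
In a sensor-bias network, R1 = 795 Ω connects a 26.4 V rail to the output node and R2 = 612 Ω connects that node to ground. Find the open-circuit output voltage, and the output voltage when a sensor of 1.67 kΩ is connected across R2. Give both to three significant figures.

Open-circuit: V = 26.4 × 612/(795 + 612) = 11.5 V.
With the load, R2 becomes R2‖R_L = 447.9 Ω, so V = 26.4 × 447.9/1243 = 9.51 V.

Unloaded: 11.5 V; loaded: 9.51 V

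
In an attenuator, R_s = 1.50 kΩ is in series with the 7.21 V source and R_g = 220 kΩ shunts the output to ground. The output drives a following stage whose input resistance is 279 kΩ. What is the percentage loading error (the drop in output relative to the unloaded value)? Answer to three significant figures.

0.531 %

The divider's output (Thévenin) resistance is R_s‖R_g = 1.490 kΩ.
Fractional drop under load = R_th/(R_th + R_L) = 1.490 / (1.490 + 279) = 0.005312.
So the output falls by 0.531 %.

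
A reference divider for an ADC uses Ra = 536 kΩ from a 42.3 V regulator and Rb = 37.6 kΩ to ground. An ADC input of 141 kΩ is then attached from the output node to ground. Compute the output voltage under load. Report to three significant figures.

The load sits in parallel with Rb: Rb‖R_L = (37.6 × 141) / (37.6 + 141) = 29.68 kΩ.
V_out = 42.3 × 29.68 / (536 + 29.68) = 42.3 × 29.68/565.7 = 2.22 V.

V_out ≈ 2.22 V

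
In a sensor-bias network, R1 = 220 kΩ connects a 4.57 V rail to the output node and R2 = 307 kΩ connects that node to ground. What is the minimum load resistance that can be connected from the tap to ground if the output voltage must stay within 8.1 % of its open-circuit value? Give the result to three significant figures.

Output resistance R_th = R1‖R2 = (220 × 307)/527.0 = 128.2 kΩ.
The fractional drop is R_th/(R_th + R_L); requiring this ≤ 0.0810 gives R_L ≥ R_th(1/0.0810 − 1) = 128.2 × 11.35 = 1.45 MΩ.

R_L(min) ≈ 1.45 MΩ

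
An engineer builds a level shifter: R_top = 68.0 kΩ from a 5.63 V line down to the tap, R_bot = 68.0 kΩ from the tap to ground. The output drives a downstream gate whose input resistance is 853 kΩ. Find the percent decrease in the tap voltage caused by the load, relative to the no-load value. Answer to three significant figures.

The divider's output (Thévenin) resistance is R_top‖R_bot = 34.00 kΩ.
Fractional drop under load = R_th/(R_th + R_L) = 34.00 / (34.00 + 853) = 0.03833.
So the output falls by 3.83 %.

3.83 %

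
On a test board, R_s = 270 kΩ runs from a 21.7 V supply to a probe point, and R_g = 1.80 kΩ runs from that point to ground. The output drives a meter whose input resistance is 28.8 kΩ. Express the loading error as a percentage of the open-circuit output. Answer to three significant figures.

The divider's output (Thévenin) resistance is R_s‖R_g = 1.788 kΩ.
Fractional drop under load = R_th/(R_th + R_L) = 1.788 / (1.788 + 28.8) = 0.05846.
So the output falls by 5.85 %.

5.85 %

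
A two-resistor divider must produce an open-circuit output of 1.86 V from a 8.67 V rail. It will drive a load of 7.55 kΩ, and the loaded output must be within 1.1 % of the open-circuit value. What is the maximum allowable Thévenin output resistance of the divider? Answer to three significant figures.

R_th ≤ 84.0 Ω

Loading drop = R_th/(R_th + R_L) ≤ 0.0110, so R_th ≤ R_L · ε/(1−ε) = 7.55 kΩ × 0.0110/0.9890 = 84.0 Ω.
(Any R1, R2 with R2/(R1+R2) = 0.215 and R1‖R2 ≤ 84.0 Ω will meet the spec.)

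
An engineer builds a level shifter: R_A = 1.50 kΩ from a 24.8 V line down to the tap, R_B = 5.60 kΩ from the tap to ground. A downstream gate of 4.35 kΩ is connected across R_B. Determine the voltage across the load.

V_out ≈ 15.4 V

The load sits in parallel with R_B: R_B‖R_L = (5.60 × 4.35) / (5.60 + 4.35) = 2.448 kΩ.
V_out = 24.8 × 2.448 / (1.50 + 2.448) = 24.8 × 2.448/3.948 = 15.4 V.
(Unloaded it would have been 19.6 V.)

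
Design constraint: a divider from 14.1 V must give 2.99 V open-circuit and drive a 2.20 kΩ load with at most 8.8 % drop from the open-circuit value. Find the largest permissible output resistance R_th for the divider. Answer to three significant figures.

R_th ≤ 212 Ω

Loading drop = R_th/(R_th + R_L) ≤ 0.0880, so R_th ≤ R_L · ε/(1−ε) = 2.20 kΩ × 0.0880/0.9120 = 212 Ω.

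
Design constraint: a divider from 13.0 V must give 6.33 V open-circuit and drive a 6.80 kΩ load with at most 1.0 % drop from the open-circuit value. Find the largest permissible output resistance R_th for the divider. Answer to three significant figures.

R_th ≤ 68.7 Ω

Loading drop = R_th/(R_th + R_L) ≤ 0.0100, so R_th ≤ R_L · ε/(1−ε) = 6.80 kΩ × 0.0100/0.9900 = 68.7 Ω.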